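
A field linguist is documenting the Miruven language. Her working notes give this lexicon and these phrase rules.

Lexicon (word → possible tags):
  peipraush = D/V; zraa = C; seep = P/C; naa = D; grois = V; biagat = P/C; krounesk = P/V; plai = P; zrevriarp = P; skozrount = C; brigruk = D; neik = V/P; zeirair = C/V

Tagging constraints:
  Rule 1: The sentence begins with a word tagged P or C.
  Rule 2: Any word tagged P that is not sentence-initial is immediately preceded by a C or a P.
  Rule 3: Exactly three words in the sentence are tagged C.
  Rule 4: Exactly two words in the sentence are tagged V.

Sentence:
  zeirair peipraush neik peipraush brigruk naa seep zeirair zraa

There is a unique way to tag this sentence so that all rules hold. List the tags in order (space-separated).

C D V D D D C V C

Candidates per position — 1:zeirair {C,V}; 2:peipraush {D,V}; 3:neik {V,P}; 4:peipraush {D,V}; 5:brigruk {D}; 6:naa {D}; 7:seep {P,C}; 8:zeirair {C,V}; 9:zraa {C}.
Word 1 cannot be V — rule 1 would then fail for every completion. It is C.
Word 3 cannot be P — rule 2 would then fail for every completion. It is V.
Word 7 cannot be P — rule 2 would then fail for every completion. It is C.
Word 8 cannot be C — rule 3 would then fail for every completion. It is V.
Word 2 cannot be V — rule 4 would then fail for every completion. It is D.
Word 4 cannot be V — rule 4 would then fail for every completion. It is D.
So the tagging must be: C D V D D D C V C.
Check: rule 1 satisfied; rule 2 satisfied; rule 3 satisfied; rule 4 satisfied.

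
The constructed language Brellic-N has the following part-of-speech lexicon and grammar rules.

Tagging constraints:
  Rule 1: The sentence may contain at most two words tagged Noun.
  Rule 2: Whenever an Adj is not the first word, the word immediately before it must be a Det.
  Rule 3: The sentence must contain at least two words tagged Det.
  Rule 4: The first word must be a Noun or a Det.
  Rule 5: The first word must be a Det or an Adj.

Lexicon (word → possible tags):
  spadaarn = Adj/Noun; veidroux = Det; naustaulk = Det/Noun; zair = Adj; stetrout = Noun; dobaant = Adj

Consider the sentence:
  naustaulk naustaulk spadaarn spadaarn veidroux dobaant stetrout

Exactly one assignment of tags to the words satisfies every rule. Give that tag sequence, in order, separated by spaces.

Det Det Adj Noun Det Adj Noun

Candidates per position — 1:naustaulk {Det,Noun}; 2:naustaulk {Det,Noun}; 3:spadaarn {Adj,Noun}; 4:spadaarn {Adj,Noun}; 5:veidroux {Det}; 6:dobaant {Adj}; 7:stetrout {Noun}.
Position 1: Noun is ruled out by rule 5; that leaves Det.
Position 4: Adj is ruled out by rule 2; that leaves Noun.
Position 2: Noun is ruled out by rule 1; that leaves Det.
Position 3: Noun is ruled out by rule 1; that leaves Adj.
The unique satisfying tagging is: Det Det Adj Noun Det Adj Noun.
Rule-by-rule: rule 1 ✓; rule 2 ✓; rule 3 ✓; rule 4 ✓; rule 5 ✓.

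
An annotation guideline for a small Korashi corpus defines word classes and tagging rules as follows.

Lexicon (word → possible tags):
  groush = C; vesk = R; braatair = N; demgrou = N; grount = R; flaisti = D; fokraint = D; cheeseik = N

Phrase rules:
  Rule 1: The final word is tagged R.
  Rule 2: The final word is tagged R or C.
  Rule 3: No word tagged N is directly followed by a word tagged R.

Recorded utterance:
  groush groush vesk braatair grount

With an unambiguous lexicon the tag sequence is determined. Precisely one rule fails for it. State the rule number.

Fixed tagging: C C R N R.
Rule check: R1 pass, R2 pass, R3 fail.
Only rule 3 fails.

3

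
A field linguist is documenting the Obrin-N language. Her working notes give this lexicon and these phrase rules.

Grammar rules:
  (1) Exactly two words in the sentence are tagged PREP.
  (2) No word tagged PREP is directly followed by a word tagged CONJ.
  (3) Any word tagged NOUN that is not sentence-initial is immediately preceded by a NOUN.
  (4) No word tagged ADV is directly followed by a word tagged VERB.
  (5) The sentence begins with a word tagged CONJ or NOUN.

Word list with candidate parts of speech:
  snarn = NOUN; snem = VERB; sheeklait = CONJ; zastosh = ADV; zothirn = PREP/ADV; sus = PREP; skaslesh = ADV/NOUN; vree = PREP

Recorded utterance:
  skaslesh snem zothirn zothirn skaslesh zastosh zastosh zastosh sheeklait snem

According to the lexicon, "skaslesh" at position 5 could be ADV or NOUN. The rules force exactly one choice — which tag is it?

ADV

Candidates per position — 1:skaslesh {ADV,NOUN}; 2:snem {VERB}; 3:zothirn {PREP,ADV}; 4:zothirn {PREP,ADV}; 5:skaslesh {ADV,NOUN}; 6:zastosh {ADV}; 7:zastosh {ADV}; 8:zastosh {ADV}; 9:sheeklait {CONJ}; 10:snem {VERB}.
If word 1 were ADV, no tagging could satisfy rule 4; so word 1 is NOUN.
If word 3 were ADV, no tagging could satisfy rule 1; so word 3 is PREP.
If word 4 were ADV, no tagging could satisfy rule 1; so word 4 is PREP.
If word 5 were NOUN, no tagging could satisfy rule 3; so word 5 is ADV.
The only consistent sequence is: NOUN VERB PREP PREP ADV ADV ADV ADV CONJ VERB.
Rule-by-rule: rule 1 satisfied; rule 2 satisfied; rule 3 satisfied; rule 4 satisfied; rule 5 satisfied.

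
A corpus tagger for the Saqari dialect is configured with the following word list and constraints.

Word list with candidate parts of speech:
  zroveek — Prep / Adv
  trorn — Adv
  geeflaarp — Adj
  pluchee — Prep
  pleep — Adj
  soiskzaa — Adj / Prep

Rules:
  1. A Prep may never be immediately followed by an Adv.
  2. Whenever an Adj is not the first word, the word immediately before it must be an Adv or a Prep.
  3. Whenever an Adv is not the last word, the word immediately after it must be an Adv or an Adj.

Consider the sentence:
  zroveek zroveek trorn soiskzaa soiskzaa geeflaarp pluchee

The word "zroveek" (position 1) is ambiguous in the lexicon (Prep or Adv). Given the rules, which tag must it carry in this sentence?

Candidates per position — 1:zroveek {Prep,Adv}; 2:zroveek {Prep,Adv}; 3:trorn {Adv}; 4:soiskzaa {Adj,Prep}; 5:soiskzaa {Adj,Prep}; 6:geeflaarp {Adj}; 7:pluchee {Prep}.
Word 1 cannot be Prep — rule 1 would then fail for every completion. It is Adv.
Word 2 cannot be Prep — rule 1 would then fail for every completion. It is Adv.
Word 4 cannot be Prep — rule 3 would then fail for every completion. It is Adj.
Word 5 cannot be Adj — rule 2 would then fail for every completion. It is Prep.
So the tagging must be: Adv Adv Adv Adj Prep Adj Prep.
Checking: rule 1 ✓; rule 2 ✓; rule 3 ✓.

Adv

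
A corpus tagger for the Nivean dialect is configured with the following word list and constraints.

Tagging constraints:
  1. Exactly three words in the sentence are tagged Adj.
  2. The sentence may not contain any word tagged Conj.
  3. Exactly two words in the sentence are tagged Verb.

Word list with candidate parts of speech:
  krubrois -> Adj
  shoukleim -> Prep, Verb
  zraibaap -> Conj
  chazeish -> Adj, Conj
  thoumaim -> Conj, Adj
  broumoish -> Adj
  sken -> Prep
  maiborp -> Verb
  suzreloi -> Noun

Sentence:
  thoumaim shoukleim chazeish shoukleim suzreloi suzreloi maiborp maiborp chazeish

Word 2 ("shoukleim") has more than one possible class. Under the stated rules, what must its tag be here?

Candidates per position — 1:thoumaim {Conj,Adj}; 2:shoukleim {Prep,Verb}; 3:chazeish {Adj,Conj}; 4:shoukleim {Prep,Verb}; 5:suzreloi {Noun}; 6:suzreloi {Noun}; 7:maiborp {Verb}; 8:maiborp {Verb}; 9:chazeish {Adj,Conj}.
Word 1 cannot be Conj — rule 1 would then fail for every completion. It is Adj.
Word 2 cannot be Verb — rule 3 would then fail for every completion. It is Prep.
Word 3 cannot be Conj — rule 1 would then fail for every completion. It is Adj.
Word 4 cannot be Verb — rule 3 would then fail for every completion. It is Prep.
Word 9 cannot be Conj — rule 1 would then fail for every completion. It is Adj.
The unique satisfying tagging is: Adj Prep Adj Prep Noun Noun Verb Verb Adj.
Rule-by-rule: rule 1 holds; rule 2 holds; rule 3 holds.

Prep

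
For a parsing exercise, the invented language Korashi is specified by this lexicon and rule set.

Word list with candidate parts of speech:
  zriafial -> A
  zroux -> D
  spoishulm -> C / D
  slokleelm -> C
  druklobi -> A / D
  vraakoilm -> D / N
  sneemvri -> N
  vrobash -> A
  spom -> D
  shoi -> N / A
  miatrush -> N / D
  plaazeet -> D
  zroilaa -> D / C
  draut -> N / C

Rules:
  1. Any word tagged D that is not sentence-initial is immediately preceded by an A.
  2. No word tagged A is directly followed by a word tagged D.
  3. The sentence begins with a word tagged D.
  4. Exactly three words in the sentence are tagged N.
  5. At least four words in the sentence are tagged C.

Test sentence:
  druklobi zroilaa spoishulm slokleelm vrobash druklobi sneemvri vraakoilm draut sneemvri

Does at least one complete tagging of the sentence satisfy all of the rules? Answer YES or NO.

Candidates per position — 1:druklobi {A,D}; 2:zroilaa {D,C}; 3:spoishulm {C,D}; 4:slokleelm {C}; 5:vrobash {A}; 6:druklobi {A,D}; 7:sneemvri {N}; 8:vraakoilm {D,N}; 9:draut {N,C}; 10:sneemvri {N}.
One satisfying assignment: D C C C A A N N C N.
Rule-by-rule: rule 1 ✓; rule 2 ✓; rule 3 ✓; rule 4 ✓; rule 5 ✓.

YES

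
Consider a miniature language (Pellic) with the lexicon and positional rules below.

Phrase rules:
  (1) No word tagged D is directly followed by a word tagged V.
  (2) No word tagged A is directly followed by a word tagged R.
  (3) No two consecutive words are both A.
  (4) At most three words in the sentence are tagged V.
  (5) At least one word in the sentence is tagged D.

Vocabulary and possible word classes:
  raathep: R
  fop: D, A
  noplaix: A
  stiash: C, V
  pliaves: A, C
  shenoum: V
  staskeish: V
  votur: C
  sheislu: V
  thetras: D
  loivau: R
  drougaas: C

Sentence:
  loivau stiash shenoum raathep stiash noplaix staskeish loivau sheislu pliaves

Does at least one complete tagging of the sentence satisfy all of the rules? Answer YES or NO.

NO

Candidates per position — 1:loivau {R}; 2:stiash {C,V}; 3:shenoum {V}; 4:raathep {R}; 5:stiash {C,V}; 6:noplaix {A}; 7:staskeish {V}; 8:loivau {R}; 9:sheislu {V}; 10:pliaves {A,C}.
Rule 5 cannot be satisfied by any choice of tags from the lexicon.
So there is no consistent tagging.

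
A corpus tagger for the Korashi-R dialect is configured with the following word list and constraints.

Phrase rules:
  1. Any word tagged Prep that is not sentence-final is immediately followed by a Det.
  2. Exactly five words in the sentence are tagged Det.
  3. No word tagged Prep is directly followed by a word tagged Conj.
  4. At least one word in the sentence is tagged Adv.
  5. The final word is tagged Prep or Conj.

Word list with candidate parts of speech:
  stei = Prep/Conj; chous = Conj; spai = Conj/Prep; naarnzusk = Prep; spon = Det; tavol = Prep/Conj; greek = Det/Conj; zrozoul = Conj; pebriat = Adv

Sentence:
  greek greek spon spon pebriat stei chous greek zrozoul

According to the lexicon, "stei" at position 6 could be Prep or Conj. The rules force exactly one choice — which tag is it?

Conj

Candidates per position — 1:greek {Det,Conj}; 2:greek {Det,Conj}; 3:spon {Det}; 4:spon {Det}; 5:pebriat {Adv}; 6:stei {Prep,Conj}; 7:chous {Conj}; 8:greek {Det,Conj}; 9:zrozoul {Conj}.
Position 1: tagging it Conj would leave rule 2 unsatisfiable, so it must be Det.
Position 2: tagging it Conj would leave rule 2 unsatisfiable, so it must be Det.
Position 6: tagging it Prep would leave rule 1 unsatisfiable, so it must be Conj.
Position 8: tagging it Conj would leave rule 2 unsatisfiable, so it must be Det.
The only consistent sequence is: Det Det Det Det Adv Conj Conj Det Conj.
Verifying each rule — rule 1 holds; rule 2 holds; rule 3 holds; rule 4 holds; rule 5 holds.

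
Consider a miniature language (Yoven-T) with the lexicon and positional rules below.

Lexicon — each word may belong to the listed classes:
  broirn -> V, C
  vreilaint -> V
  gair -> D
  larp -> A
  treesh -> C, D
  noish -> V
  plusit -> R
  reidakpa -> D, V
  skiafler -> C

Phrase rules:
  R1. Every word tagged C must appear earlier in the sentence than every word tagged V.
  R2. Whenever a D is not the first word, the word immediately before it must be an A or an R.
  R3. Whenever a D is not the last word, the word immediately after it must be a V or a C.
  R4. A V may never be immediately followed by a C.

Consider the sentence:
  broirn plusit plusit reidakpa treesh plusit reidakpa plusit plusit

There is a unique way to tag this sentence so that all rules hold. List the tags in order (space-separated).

C R R D C R V R R

Candidates per position — 1:broirn {V,C}; 2:plusit {R}; 3:plusit {R}; 4:reidakpa {D,V}; 5:treesh {C,D}; 6:plusit {R}; 7:reidakpa {D,V}; 8:plusit {R}; 9:plusit {R}.
Position 5: tagging it D would leave rule 2 unsatisfiable, so it must be C.
Position 7: tagging it D would leave rule 3 unsatisfiable, so it must be V.
Position 1: tagging it V would leave rule 1 unsatisfiable, so it must be C.
Position 4: tagging it V would leave rule 1 unsatisfiable, so it must be D.
That leaves exactly one tagging: C R R D C R V R R.
Checking: rule 1 ok; rule 2 ok; rule 3 ok; rule 4 ok.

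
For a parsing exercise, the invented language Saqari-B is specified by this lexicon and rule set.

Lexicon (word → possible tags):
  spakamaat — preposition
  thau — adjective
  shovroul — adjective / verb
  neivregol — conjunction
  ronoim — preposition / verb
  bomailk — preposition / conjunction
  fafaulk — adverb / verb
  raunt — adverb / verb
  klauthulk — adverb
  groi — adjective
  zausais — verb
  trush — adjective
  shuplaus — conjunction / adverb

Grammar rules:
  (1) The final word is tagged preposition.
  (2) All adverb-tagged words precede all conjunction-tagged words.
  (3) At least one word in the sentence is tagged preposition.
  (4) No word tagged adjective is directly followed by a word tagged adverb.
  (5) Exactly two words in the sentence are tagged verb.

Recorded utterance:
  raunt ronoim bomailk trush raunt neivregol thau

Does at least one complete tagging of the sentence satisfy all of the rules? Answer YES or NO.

NO

Candidates per position — 1:raunt {adverb,verb}; 2:ronoim {preposition,verb}; 3:bomailk {preposition,conjunction}; 4:trush {adjective}; 5:raunt {adverb,verb}; 6:neivregol {conjunction}; 7:thau {adjective}.
Rule 1 cannot be satisfied by any choice of tags from the lexicon.
So there is no consistent tagging.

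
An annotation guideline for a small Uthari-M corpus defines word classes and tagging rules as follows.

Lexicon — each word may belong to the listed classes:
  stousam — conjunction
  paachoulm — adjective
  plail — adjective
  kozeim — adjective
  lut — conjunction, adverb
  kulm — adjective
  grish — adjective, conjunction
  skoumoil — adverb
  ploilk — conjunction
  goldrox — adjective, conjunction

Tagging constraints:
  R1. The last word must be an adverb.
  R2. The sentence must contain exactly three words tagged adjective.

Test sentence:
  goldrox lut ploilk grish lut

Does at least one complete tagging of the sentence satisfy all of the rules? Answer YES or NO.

NO

Candidates per position — 1:goldrox {adjective,conjunction}; 2:lut {conjunction,adverb}; 3:ploilk {conjunction}; 4:grish {adjective,conjunction}; 5:lut {conjunction,adverb}.
Rule 2 cannot be satisfied by any choice of tags from the lexicon.
So there is no consistent tagging.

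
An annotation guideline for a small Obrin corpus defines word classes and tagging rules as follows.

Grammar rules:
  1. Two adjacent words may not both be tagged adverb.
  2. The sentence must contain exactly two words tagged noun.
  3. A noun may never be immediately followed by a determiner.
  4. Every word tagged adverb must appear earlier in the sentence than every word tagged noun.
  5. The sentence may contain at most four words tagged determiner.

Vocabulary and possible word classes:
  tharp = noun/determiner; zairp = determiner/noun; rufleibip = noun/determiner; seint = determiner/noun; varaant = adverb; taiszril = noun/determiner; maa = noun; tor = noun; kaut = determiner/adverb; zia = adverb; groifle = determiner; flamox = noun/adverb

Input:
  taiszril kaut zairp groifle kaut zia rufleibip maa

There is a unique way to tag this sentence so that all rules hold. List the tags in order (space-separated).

Candidates per position — 1:taiszril {noun,determiner}; 2:kaut {determiner,adverb}; 3:zairp {determiner,noun}; 4:groifle {determiner}; 5:kaut {determiner,adverb}; 6:zia {adverb}; 7:rufleibip {noun,determiner}; 8:maa {noun}.
Position 1: noun is ruled out by rule 4; that leaves determiner.
Position 3: noun is ruled out by rule 3; that leaves determiner.
Position 5: adverb is ruled out by rule 1; that leaves determiner.
Position 7: determiner is ruled out by rule 2; that leaves noun.
Position 2: determiner is ruled out by rule 5; that leaves adverb.
That leaves exactly one tagging: determiner adverb determiner determiner determiner adverb noun noun.
Check: rule 1 ✓; rule 2 ✓; rule 3 ✓; rule 4 ✓; rule 5 ✓.

determiner adverb determiner determiner determiner adverb noun noun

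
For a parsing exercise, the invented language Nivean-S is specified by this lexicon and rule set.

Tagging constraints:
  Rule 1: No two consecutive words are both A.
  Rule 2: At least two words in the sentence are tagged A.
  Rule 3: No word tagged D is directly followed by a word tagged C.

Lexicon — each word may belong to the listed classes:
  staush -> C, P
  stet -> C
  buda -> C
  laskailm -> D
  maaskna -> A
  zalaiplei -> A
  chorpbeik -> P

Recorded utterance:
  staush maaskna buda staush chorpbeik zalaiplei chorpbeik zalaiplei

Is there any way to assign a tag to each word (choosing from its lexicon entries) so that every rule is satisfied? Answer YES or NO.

YES

Candidates per position — 1:staush {C,P}; 2:maaskna {A}; 3:buda {C}; 4:staush {C,P}; 5:chorpbeik {P}; 6:zalaiplei {A}; 7:chorpbeik {P}; 8:zalaiplei {A}.
One satisfying assignment: C A C P P A P A.
Verifying each rule — rule 1 satisfied; rule 2 satisfied; rule 3 satisfied.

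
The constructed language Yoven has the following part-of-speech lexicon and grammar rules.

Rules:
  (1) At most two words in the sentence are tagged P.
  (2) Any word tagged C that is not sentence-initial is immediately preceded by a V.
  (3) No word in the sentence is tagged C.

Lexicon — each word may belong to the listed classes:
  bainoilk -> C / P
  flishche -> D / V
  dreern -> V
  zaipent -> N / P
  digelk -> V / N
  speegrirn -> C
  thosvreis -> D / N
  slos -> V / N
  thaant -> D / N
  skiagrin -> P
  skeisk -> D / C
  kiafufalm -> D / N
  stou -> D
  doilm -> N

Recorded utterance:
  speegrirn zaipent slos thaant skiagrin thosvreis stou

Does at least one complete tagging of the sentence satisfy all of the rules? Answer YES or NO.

Candidates per position — 1:speegrirn {C}; 2:zaipent {N,P}; 3:slos {V,N}; 4:thaant {D,N}; 5:skiagrin {P}; 6:thosvreis {D,N}; 7:stou {D}.
Rule 3 cannot be satisfied by any choice of tags from the lexicon.
So there is no consistent tagging.

NO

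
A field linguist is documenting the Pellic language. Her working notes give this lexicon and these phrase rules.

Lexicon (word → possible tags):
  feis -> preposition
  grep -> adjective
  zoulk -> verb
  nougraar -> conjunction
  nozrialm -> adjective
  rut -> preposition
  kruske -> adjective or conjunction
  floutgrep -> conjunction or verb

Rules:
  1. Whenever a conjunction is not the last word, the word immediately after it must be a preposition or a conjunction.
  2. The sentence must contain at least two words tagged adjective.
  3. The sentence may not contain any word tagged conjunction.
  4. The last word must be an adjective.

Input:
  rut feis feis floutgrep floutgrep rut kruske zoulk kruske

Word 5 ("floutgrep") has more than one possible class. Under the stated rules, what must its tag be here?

verb

Candidates per position — 1:rut {preposition}; 2:feis {preposition}; 3:feis {preposition}; 4:floutgrep {conjunction,verb}; 5:floutgrep {conjunction,verb}; 6:rut {preposition}; 7:kruske {adjective,conjunction}; 8:zoulk {verb}; 9:kruske {adjective,conjunction}.
Position 4: tagging it conjunction would leave rule 3 unsatisfiable, so it must be verb.
Position 5: tagging it conjunction would leave rule 3 unsatisfiable, so it must be verb.
Position 7: tagging it conjunction would leave rule 1 unsatisfiable, so it must be adjective.
Position 9: tagging it conjunction would leave rule 2 unsatisfiable, so it must be adjective.
That leaves exactly one tagging: preposition preposition preposition verb verb preposition adjective verb adjective.
Verifying each rule — rule 1 ok; rule 2 ok; rule 3 ok; rule 4 ok.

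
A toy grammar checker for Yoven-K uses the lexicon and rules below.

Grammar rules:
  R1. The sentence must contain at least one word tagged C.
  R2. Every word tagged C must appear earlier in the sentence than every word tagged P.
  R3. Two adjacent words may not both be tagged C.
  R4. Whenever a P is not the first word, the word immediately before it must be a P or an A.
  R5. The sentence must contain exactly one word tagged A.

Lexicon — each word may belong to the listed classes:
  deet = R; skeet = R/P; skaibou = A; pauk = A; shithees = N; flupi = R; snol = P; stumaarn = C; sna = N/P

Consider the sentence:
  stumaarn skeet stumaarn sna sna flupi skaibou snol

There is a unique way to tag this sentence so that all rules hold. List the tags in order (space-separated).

C R C N N R A P

Candidates per position — 1:stumaarn {C}; 2:skeet {R,P}; 3:stumaarn {C}; 4:sna {N,P}; 5:sna {N,P}; 6:flupi {R}; 7:skaibou {A}; 8:snol {P}.
At position 2, choosing P makes rule 2 impossible to satisfy; hence R.
At position 4, choosing P makes rule 4 impossible to satisfy; hence N.
At position 5, choosing P makes rule 4 impossible to satisfy; hence N.
The unique satisfying tagging is: C R C N N R A P.
Rule-by-rule: rule 1 holds; rule 2 holds; rule 3 holds; rule 4 holds; rule 5 holds.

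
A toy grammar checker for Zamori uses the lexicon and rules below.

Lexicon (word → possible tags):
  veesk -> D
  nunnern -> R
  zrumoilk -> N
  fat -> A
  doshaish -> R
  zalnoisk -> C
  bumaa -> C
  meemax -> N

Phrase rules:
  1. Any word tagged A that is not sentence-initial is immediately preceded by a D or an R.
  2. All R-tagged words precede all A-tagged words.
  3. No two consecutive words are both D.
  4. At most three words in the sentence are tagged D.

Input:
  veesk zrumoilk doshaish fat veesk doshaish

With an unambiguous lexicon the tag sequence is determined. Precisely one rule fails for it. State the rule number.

2

Fixed tagging: D N R A D R.
Applying the rules: R1 ✓, R2 ✗, R3 ✓, R4 ✓.
Only rule 2 fails.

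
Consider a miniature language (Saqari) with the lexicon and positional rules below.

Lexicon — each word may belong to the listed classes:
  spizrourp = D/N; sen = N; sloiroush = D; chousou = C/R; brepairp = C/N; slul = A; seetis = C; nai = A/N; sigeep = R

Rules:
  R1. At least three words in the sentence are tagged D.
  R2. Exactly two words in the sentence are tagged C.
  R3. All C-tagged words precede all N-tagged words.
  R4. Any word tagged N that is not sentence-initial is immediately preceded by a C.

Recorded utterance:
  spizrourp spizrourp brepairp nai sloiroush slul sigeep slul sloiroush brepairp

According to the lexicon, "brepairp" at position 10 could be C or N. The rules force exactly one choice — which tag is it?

C

Candidates per position — 1:spizrourp {D,N}; 2:spizrourp {D,N}; 3:brepairp {C,N}; 4:nai {A,N}; 5:sloiroush {D}; 6:slul {A}; 7:sigeep {R}; 8:slul {A}; 9:sloiroush {D}; 10:brepairp {C,N}.
Position 2: tagging it N would leave rule 4 unsatisfiable, so it must be D.
Position 3: tagging it N would leave rule 2 unsatisfiable, so it must be C.
Position 10: tagging it N would leave rule 2 unsatisfiable, so it must be C.
Position 1: tagging it N would leave rule 3 unsatisfiable, so it must be D.
Position 4: tagging it N would leave rule 3 unsatisfiable, so it must be A.
So the tagging must be: D D C A D A R A D C.
Verifying each rule — rule 1 ok; rule 2 ok; rule 3 ok; rule 4 ok.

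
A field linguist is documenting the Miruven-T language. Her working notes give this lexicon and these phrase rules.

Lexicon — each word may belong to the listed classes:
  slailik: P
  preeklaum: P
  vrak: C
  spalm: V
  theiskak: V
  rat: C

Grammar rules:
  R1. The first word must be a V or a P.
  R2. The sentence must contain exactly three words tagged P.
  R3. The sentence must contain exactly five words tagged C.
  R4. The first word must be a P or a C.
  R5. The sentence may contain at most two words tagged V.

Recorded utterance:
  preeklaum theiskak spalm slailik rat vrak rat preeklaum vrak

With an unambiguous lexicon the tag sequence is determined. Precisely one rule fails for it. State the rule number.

Fixed tagging: P V V P C C C P C.
Rule check: R1 ✓, R2 ✓, R3 ✗, R4 ✓, R5 ✓.
Only rule 3 fails.

3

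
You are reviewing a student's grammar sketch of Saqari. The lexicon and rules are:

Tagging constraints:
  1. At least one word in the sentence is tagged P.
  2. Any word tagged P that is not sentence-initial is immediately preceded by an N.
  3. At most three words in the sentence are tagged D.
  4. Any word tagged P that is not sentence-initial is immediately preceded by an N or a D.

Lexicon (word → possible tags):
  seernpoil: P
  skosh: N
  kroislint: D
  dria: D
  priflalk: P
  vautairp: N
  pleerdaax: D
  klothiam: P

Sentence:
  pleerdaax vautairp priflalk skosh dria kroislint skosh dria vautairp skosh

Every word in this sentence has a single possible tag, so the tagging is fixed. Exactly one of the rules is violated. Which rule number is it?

Fixed tagging: D N P N D D N D N N.
Applying the rules: R1 holds, R2 holds, R3 violated, R4 holds.
Only rule 3 fails.

3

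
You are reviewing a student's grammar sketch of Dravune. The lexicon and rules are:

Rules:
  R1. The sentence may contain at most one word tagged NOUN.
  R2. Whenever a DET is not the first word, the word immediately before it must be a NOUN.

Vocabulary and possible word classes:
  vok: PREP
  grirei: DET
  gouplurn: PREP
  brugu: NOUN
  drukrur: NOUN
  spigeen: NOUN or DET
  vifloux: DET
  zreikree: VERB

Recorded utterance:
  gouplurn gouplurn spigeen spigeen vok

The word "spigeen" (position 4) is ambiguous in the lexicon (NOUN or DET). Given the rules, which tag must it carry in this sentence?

Candidates per position — 1:gouplurn {PREP}; 2:gouplurn {PREP}; 3:spigeen {NOUN,DET}; 4:spigeen {NOUN,DET}; 5:vok {PREP}.
Word 3 cannot be DET — rule 2 would then fail for every completion. It is NOUN.
Word 4 cannot be NOUN — rule 1 would then fail for every completion. It is DET.
The unique satisfying tagging is: PREP PREP NOUN DET PREP.
Verifying each rule — rule 1 holds; rule 2 holds.

DET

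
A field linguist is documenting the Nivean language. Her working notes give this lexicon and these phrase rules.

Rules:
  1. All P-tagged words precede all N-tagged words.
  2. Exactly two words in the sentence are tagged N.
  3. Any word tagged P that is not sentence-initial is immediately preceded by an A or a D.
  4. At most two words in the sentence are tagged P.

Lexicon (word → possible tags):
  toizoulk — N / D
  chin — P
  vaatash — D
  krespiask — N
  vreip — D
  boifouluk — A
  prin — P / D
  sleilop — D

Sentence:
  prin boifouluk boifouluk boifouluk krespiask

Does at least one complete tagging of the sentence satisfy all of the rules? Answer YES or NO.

Candidates per position — 1:prin {P,D}; 2:boifouluk {A}; 3:boifouluk {A}; 4:boifouluk {A}; 5:krespiask {N}.
Rule 2 cannot be satisfied by any choice of tags from the lexicon.
So there is no consistent tagging.

NO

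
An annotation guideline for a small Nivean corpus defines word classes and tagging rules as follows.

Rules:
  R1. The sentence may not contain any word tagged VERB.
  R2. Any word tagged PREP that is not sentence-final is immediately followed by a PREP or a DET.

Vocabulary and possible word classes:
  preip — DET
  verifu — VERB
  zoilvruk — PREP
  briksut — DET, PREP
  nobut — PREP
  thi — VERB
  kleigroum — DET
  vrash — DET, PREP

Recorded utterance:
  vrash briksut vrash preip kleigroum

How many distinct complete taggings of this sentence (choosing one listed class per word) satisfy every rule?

8

Candidates per position — 1:vrash {DET,PREP}; 2:briksut {DET,PREP}; 3:vrash {DET,PREP}; 4:preip {DET}; 5:kleigroum {DET}.
There are 8 candidate sequences in total.
Checking each against the rules leaves 8 sequences.
Count = 8.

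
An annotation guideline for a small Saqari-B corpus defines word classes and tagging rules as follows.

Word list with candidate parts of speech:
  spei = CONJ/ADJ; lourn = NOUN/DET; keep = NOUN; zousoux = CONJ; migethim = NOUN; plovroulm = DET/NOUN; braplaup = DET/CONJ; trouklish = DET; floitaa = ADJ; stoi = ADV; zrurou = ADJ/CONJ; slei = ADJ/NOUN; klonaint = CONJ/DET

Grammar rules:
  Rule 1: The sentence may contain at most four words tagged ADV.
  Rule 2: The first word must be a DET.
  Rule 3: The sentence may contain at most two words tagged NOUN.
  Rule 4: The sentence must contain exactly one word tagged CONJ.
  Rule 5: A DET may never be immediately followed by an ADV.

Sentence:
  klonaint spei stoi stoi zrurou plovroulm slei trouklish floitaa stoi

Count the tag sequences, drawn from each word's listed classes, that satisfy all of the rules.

8

Candidates per position — 1:klonaint {CONJ,DET}; 2:spei {CONJ,ADJ}; 3:stoi {ADV}; 4:stoi {ADV}; 5:zrurou {ADJ,CONJ}; 6:plovroulm {DET,NOUN}; 7:slei {ADJ,NOUN}; 8:trouklish {DET}; 9:floitaa {ADJ}; 10:stoi {ADV}.
There are 32 candidate sequences in total.
Checking each against the rules leaves 8 sequences.
Count = 8.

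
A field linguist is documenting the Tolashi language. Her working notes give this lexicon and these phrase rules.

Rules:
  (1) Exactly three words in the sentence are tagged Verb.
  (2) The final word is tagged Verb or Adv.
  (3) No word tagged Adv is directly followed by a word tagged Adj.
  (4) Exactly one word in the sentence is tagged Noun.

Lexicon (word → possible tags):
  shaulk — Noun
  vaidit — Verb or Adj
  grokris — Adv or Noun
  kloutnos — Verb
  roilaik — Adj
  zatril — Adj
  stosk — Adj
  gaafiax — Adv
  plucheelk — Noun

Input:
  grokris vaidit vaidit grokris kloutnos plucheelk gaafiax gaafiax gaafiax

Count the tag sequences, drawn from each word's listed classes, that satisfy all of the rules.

Candidates per position — 1:grokris {Adv,Noun}; 2:vaidit {Verb,Adj}; 3:vaidit {Verb,Adj}; 4:grokris {Adv,Noun}; 5:kloutnos {Verb}; 6:plucheelk {Noun}; 7:gaafiax {Adv}; 8:gaafiax {Adv}; 9:gaafiax {Adv}.
There are 16 candidate sequences in total.
The sequences that satisfy every rule: Adv Verb Verb Adv Verb Noun Adv Adv Adv.
Count = 1.

1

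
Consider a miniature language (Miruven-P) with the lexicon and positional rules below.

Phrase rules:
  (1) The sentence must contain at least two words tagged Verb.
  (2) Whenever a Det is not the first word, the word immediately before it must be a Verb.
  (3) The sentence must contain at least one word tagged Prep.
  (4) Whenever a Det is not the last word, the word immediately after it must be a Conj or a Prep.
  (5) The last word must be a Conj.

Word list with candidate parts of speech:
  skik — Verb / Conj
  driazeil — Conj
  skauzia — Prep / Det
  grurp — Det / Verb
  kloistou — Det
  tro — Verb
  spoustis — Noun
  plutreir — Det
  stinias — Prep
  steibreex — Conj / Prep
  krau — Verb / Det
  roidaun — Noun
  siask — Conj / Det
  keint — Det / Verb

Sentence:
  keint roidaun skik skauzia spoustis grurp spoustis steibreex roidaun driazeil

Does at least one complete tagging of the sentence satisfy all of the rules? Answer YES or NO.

Candidates per position — 1:keint {Det,Verb}; 2:roidaun {Noun}; 3:skik {Verb,Conj}; 4:skauzia {Prep,Det}; 5:spoustis {Noun}; 6:grurp {Det,Verb}; 7:spoustis {Noun}; 8:steibreex {Conj,Prep}; 9:roidaun {Noun}; 10:driazeil {Conj}.
One satisfying assignment: Verb Noun Conj Prep Noun Verb Noun Conj Noun Conj.
Check: rule 1 satisfied; rule 2 satisfied; rule 3 satisfied; rule 4 satisfied; rule 5 satisfied.

YES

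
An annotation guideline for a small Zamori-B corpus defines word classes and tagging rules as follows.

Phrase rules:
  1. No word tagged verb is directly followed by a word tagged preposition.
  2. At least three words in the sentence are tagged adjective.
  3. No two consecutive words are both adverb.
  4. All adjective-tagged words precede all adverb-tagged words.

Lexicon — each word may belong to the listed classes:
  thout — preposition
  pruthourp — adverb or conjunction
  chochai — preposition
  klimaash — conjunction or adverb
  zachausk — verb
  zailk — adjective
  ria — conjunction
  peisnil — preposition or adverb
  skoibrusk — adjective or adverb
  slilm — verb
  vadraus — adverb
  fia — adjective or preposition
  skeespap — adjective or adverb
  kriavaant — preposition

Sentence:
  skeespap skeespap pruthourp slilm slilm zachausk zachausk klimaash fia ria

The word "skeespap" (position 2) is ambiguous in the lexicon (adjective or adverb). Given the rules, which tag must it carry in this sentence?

Candidates per position — 1:skeespap {adjective,adverb}; 2:skeespap {adjective,adverb}; 3:pruthourp {adverb,conjunction}; 4:slilm {verb}; 5:slilm {verb}; 6:zachausk {verb}; 7:zachausk {verb}; 8:klimaash {conjunction,adverb}; 9:fia {adjective,preposition}; 10:ria {conjunction}.
Position 1: adverb is ruled out by rule 2; that leaves adjective.
Position 2: adverb is ruled out by rule 2; that leaves adjective.
Position 9: preposition is ruled out by rule 2; that leaves adjective.
Position 3: adverb is ruled out by rule 4; that leaves conjunction.
Position 8: adverb is ruled out by rule 4; that leaves conjunction.
So the tagging must be: adjective adjective conjunction verb verb verb verb conjunction adjective conjunction.
Rule-by-rule: rule 1 ✓; rule 2 ✓; rule 3 ✓; rule 4 ✓.

adjective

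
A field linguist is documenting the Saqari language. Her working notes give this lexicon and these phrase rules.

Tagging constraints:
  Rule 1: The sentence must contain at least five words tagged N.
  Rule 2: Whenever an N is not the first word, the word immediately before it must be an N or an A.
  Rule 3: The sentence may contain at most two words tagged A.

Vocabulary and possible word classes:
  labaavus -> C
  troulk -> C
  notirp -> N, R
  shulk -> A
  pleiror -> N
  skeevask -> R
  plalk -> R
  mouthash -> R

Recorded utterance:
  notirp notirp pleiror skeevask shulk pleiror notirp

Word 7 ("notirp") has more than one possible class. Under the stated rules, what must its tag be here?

N

Candidates per position — 1:notirp {N,R}; 2:notirp {N,R}; 3:pleiror {N}; 4:skeevask {R}; 5:shulk {A}; 6:pleiror {N}; 7:notirp {N,R}.
Word 1 cannot be R — rule 1 would then fail for every completion. It is N.
Word 2 cannot be R — rule 1 would then fail for every completion. It is N.
Word 7 cannot be R — rule 1 would then fail for every completion. It is N.
The unique satisfying tagging is: N N N R A N N.
Check: rule 1 satisfied; rule 2 satisfied; rule 3 satisfied.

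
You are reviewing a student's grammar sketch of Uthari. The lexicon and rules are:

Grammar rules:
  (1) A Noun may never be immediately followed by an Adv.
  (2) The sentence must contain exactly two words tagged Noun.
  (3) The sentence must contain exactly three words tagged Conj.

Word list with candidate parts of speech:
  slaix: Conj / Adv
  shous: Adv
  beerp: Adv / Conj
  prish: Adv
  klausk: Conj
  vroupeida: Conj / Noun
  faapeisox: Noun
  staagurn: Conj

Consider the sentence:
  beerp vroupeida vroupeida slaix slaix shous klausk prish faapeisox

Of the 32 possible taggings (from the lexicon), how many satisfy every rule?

4

Candidates per position — 1:beerp {Adv,Conj}; 2:vroupeida {Conj,Noun}; 3:vroupeida {Conj,Noun}; 4:slaix {Conj,Adv}; 5:slaix {Conj,Adv}; 6:shous {Adv}; 7:klausk {Conj}; 8:prish {Adv}; 9:faapeisox {Noun}.
There are 32 candidate sequences in total.
The sequences that satisfy every rule: Adv Conj Noun Conj Adv Adv Conj Adv Noun; Adv Noun Conj Conj Adv Adv Conj Adv Noun; Adv Noun Conj Adv Conj Adv Conj Adv Noun; Conj Noun Conj Adv Adv Adv Conj Adv Noun.
Count = 4.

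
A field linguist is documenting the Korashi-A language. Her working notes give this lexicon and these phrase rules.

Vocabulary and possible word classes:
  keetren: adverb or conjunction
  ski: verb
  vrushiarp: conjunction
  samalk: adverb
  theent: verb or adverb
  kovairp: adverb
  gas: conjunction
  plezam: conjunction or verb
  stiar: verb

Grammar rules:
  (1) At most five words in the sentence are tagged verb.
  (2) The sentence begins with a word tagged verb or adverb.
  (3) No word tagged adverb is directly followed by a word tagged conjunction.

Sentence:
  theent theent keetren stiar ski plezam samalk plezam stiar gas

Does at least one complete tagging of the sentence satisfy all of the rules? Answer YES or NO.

Candidates per position — 1:theent {verb,adverb}; 2:theent {verb,adverb}; 3:keetren {adverb,conjunction}; 4:stiar {verb}; 5:ski {verb}; 6:plezam {conjunction,verb}; 7:samalk {adverb}; 8:plezam {conjunction,verb}; 9:stiar {verb}; 10:gas {conjunction}.
One satisfying assignment: adverb verb conjunction verb verb conjunction adverb verb verb conjunction.
Checking: rule 1 holds; rule 2 holds; rule 3 holds.

YES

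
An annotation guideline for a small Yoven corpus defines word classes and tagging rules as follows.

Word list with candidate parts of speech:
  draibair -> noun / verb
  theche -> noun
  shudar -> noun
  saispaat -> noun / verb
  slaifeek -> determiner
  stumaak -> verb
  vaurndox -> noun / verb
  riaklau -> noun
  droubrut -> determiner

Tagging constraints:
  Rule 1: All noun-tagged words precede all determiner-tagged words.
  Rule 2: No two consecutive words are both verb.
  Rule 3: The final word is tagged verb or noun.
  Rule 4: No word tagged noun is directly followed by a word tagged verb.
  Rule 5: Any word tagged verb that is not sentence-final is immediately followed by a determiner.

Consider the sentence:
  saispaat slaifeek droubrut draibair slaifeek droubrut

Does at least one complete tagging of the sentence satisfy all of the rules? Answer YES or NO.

Candidates per position — 1:saispaat {noun,verb}; 2:slaifeek {determiner}; 3:droubrut {determiner}; 4:draibair {noun,verb}; 5:slaifeek {determiner}; 6:droubrut {determiner}.
Rule 3 cannot be satisfied by any choice of tags from the lexicon.
So there is no consistent tagging.

NO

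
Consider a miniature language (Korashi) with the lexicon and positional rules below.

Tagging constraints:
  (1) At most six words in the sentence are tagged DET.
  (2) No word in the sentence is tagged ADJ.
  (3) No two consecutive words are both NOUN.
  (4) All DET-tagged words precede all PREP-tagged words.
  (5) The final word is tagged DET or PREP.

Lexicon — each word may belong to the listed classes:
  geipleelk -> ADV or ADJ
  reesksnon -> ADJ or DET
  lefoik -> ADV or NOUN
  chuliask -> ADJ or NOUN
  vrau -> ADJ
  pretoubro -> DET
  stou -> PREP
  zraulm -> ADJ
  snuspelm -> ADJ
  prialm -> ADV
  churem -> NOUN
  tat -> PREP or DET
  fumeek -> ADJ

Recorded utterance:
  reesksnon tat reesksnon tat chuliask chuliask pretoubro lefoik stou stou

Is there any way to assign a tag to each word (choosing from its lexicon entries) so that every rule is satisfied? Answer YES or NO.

Candidates per position — 1:reesksnon {ADJ,DET}; 2:tat {PREP,DET}; 3:reesksnon {ADJ,DET}; 4:tat {PREP,DET}; 5:chuliask {ADJ,NOUN}; 6:chuliask {ADJ,NOUN}; 7:pretoubro {DET}; 8:lefoik {ADV,NOUN}; 9:stou {PREP}; 10:stou {PREP}.
Every candidate sequence violates at least one rule; no consistent tagging exists.

NO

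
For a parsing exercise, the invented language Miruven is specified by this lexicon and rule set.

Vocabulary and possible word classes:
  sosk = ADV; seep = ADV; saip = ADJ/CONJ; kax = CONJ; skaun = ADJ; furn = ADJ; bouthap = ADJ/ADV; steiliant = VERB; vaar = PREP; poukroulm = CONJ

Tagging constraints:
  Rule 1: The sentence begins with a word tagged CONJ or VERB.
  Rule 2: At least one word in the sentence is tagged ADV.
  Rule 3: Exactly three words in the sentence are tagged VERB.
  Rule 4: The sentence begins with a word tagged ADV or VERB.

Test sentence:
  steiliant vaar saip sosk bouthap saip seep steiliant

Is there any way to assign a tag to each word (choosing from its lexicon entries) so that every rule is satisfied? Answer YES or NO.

Candidates per position — 1:steiliant {VERB}; 2:vaar {PREP}; 3:saip {ADJ,CONJ}; 4:sosk {ADV}; 5:bouthap {ADJ,ADV}; 6:saip {ADJ,CONJ}; 7:seep {ADV}; 8:steiliant {VERB}.
Rule 3 cannot be satisfied by any choice of tags from the lexicon.
So there is no consistent tagging.

NO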